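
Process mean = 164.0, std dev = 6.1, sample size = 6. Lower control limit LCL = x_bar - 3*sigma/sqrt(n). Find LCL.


LCL = 164.0 - 3 * 6.1 / sqrt(6)

156.53


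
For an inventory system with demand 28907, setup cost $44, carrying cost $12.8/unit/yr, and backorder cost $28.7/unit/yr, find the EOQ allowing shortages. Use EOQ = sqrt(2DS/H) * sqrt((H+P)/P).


Formula: EOQ* = sqrt(2DS/H) * sqrt((H+P)/P)
Base EOQ = sqrt(2*28907*44/12.8) = 445.8 units
Correction = sqrt((12.8+28.7)/28.7) = 1.20249
EOQ* = 445.8 * 1.20249 = 536.1 units

536.1 units


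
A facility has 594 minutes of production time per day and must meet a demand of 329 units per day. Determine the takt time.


Formula: Takt Time = Available Production Time / Customer Demand
Takt = 594 min/day / 329 units/day
Takt = 1.81 min/unit

1.81 min/unit


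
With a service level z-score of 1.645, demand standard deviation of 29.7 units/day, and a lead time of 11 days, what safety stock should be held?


Formula: SS = z * sigma_d * sqrt(LT)
sqrt(LT) = sqrt(11) = 3.3166
SS = 1.645 * 29.7 * 3.3166
SS = 162.0 units

162.0 units


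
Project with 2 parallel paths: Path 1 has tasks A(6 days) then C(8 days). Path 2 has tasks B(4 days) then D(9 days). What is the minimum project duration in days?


Path 1 = 6 + 8 = 14 days
Path 2 = 4 + 9 = 13 days
Duration = max(14, 13) = 14 days

14 days


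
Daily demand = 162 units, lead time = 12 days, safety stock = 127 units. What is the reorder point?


Formula: ROP = (Daily Demand * Lead Time) + Safety Stock
Demand during lead time = 162 * 12 = 1944 units
ROP = 1944 + 127 = 2071 units

2071 units


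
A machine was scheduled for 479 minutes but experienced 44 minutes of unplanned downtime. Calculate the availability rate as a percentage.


Formula: Availability = (Planned Time - Downtime) / Planned Time * 100
Uptime = 479 - 44 = 435 min
Availability = 435 / 479 * 100 = 90.8%

90.8%


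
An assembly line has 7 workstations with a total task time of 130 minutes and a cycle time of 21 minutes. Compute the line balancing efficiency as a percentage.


Formula: Efficiency = Sum of Task Times / (N_stations * CT) * 100
Total station capacity = 7 stations * 21 min = 147 min
Efficiency = 130 / 147 * 100 = 88.4%

88.4%


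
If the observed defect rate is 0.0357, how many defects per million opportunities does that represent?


DPMO = defect_rate * 1000000 = 0.0357 * 1000000

35700


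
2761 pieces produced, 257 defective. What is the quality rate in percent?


Formula: Quality Rate = Good Pieces / Total Pieces * 100
Good pieces = 2761 - 257 = 2504
QR = 2504 / 2761 * 100 = 90.7%

90.7%


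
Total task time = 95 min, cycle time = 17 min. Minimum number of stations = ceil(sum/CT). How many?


Formula: N_min = ceil(Sum of Task Times / Cycle Time)
N_min = ceil(95 min / 17 min) = ceil(5.5882)
N_min = 6 stations

6


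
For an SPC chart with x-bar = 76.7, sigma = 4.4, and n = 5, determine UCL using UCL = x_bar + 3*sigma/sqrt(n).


UCL = 76.7 + 3 * 4.4 / sqrt(5)

82.6


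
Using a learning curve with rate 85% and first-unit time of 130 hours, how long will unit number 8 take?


Formula: T_n = T_1 * (learning_rate)^(log2(n)) where learning_rate = rate/100
Doublings = log2(8) = 3
T_n = 130 * 0.85^3
T_n = 130 * 0.6141 = 79.8 hours

79.8 hours


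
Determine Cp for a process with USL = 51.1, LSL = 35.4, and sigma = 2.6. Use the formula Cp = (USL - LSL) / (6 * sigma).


Cp = (51.1 - 35.4) / (6 * 2.6)

1.01


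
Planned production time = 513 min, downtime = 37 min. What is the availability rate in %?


Formula: Availability = (Planned Time - Downtime) / Planned Time * 100
Uptime = 513 - 37 = 476 min
Availability = 476 / 513 * 100 = 92.8%

92.8%


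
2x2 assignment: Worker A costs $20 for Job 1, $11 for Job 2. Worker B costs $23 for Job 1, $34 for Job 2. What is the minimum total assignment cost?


Option 1: A->1 + B->2 = $20 + $34 = $54
Option 2: A->2 + B->1 = $11 + $23 = $34
Min cost = min($54, $34) = $34

$34


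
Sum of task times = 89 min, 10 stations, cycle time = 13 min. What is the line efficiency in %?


Formula: Efficiency = Sum of Task Times / (N_stations * CT) * 100
Total station capacity = 10 stations * 13 min = 130 min
Efficiency = 89 / 130 * 100 = 68.5%

68.5%


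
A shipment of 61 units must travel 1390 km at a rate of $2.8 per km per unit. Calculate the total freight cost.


TC = dist * cost * units = 1390 * 2.8 * 61 = $237412.00

$237412.00


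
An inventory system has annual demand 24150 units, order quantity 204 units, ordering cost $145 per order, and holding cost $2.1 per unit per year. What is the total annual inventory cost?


TC = 24150/204 * 145 + 204/2 * 2.1

$17379.64


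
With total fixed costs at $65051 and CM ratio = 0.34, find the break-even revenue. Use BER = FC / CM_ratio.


Formula: BER = Fixed Costs / Contribution Margin Ratio
BER = $65051 / 0.34
BER = $191326.47 (to the nearest cent)

$191326.47


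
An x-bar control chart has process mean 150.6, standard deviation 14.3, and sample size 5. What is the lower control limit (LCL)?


LCL = 150.6 - 3 * 14.3 / sqrt(5)

131.41


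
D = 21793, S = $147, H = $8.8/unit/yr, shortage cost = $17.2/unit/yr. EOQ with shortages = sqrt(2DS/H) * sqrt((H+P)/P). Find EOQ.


Formula: EOQ* = sqrt(2DS/H) * sqrt((H+P)/P)
Base EOQ = sqrt(2*21793*147/8.8) = 853.28 units
Correction = sqrt((8.8+17.2)/17.2) = 1.22948
EOQ* = 853.28 * 1.22948 = 1049.1 units

1049.1 units


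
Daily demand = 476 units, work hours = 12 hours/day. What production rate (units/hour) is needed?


Formula: Production Rate = Daily Demand / Available Hours
Rate = 476 units/day / 12 hours/day
Rate = 39.7 units/hour

39.7 units/hour


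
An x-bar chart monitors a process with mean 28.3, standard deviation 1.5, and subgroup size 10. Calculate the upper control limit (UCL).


UCL = 28.3 + 3 * 1.5 / sqrt(10)

29.72


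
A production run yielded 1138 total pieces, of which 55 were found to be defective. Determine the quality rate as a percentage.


Formula: Quality Rate = Good Pieces / Total Pieces * 100
Good pieces = 1138 - 55 = 1083
QR = 1083 / 1138 * 100 = 95.2%

95.2%


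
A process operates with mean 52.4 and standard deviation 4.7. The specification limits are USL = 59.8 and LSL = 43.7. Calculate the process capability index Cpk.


Cpu = (59.8 - 52.4) / (3 * 4.7) = 0.52
Cpl = (52.4 - 43.7) / (3 * 4.7) = 0.62
Cpk = min(0.52, 0.62) = 0.52

0.52


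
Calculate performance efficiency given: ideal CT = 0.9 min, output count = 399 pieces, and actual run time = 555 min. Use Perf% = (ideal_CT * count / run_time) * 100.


Formula: Performance = (Ideal CT * Total Count) / Run Time * 100
Ideal output time = 0.9 * 399 = 359.1 min
Performance = 359.1 / 555 * 100 = 64.7%

64.7%


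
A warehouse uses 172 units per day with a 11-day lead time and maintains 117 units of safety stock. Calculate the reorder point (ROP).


Formula: ROP = (Daily Demand * Lead Time) + Safety Stock
Demand during lead time = 172 * 11 = 1892 units
ROP = 1892 + 117 = 2009 units

2009 units


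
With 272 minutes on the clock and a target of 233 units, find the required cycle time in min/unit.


Formula: CT = Available Time / Number of Units
CT = 272 min / 233 units
CT = 1.17 min/unit

1.17 min/unit


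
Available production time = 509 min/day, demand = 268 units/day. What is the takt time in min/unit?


Formula: Takt Time = Available Production Time / Customer Demand
Takt = 509 min/day / 268 units/day
Takt = 1.9 min/unit

1.9 min/unit


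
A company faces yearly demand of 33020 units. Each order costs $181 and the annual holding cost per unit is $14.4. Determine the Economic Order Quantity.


Formula: EOQ = sqrt(2 * D * S / H)
Numerator: 2 * 33020 * 181 = 11953240
2DS/H = 11953240 / 14.4 = 830086.1
EOQ = sqrt(830086.1) = 911.1 units

911.1 units


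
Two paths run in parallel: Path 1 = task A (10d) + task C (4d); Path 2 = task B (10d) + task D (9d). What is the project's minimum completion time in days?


Path 1 = 10 + 4 = 14 days
Path 2 = 10 + 9 = 19 days
Duration = max(14, 19) = 19 days

19 days


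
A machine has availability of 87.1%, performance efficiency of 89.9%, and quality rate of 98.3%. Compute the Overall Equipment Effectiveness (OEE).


Formula: OEE = Availability * Performance * Quality / 10000
A * P = 87.1% * 89.9% / 100 = 78.3%
OEE = 78.3% * 98.3% / 100 = 77.0%

77.0%


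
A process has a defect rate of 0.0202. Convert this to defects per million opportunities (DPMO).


DPMO = defect_rate * 1000000 = 0.0202 * 1000000

20200


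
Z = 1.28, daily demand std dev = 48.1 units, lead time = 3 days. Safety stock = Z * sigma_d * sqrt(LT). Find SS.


Formula: SS = z * sigma_d * sqrt(LT)
sqrt(LT) = sqrt(3) = 1.7321
SS = 1.28 * 48.1 * 1.7321
SS = 106.6 units

106.6 units


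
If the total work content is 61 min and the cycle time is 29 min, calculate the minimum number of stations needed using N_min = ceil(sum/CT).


Formula: N_min = ceil(Sum of Task Times / Cycle Time)
N_min = ceil(61 min / 29 min) = ceil(2.1034)
N_min = 3 stations

3


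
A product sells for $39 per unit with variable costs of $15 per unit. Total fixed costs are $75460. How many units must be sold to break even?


Formula: BEQ = Fixed Costs / (Price - Variable Cost)
Contribution margin = $39 - $15 = $24/unit
BEQ = ceil($75460 / $24/unit) = ceil(3144.17) = 3145 units

3145 units


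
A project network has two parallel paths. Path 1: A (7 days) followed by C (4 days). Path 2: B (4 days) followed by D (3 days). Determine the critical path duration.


Path 1 = 7 + 4 = 11 days
Path 2 = 4 + 3 = 7 days
Duration = max(11, 7) = 11 days

11 days


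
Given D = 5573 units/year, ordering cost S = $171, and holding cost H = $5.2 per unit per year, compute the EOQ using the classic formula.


Formula: EOQ = sqrt(2 * D * S / H)
Numerator: 2 * 5573 * 171 = 1905966
2DS/H = 1905966 / 5.2 = 366531.9
EOQ = sqrt(366531.9) = 605.4 units

605.4 units


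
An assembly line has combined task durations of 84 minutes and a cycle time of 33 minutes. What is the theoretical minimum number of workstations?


Formula: N_min = ceil(Sum of Task Times / Cycle Time)
N_min = ceil(84 min / 33 min) = ceil(2.5455)
N_min = 3 stations

3


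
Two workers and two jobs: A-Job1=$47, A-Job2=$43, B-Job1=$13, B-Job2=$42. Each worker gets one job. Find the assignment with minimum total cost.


Option 1: A->1 + B->2 = $47 + $42 = $89
Option 2: A->2 + B->1 = $43 + $13 = $56
Min cost = min($89, $56) = $56

$56


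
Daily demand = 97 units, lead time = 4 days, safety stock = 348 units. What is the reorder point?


Formula: ROP = (Daily Demand * Lead Time) + Safety Stock
Demand during lead time = 97 * 4 = 388 units
ROP = 388 + 348 = 736 units

736 units


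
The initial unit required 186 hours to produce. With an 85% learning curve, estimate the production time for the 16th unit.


Formula: T_n = T_1 * (learning_rate)^(log2(n)) where learning_rate = rate/100
Doublings = log2(16) = 4
T_n = 186 * 0.85^4
T_n = 186 * 0.522 = 97.1 hours

97.1 hours


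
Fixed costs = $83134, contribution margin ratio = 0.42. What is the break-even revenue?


Formula: BER = Fixed Costs / Contribution Margin Ratio
BER = $83134 / 0.42
BER = $197938.10 (to the nearest cent)

$197938.10


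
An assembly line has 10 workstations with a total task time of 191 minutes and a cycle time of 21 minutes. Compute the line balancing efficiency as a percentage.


Formula: Efficiency = Sum of Task Times / (N_stations * CT) * 100
Total station capacity = 10 stations * 21 min = 210 min
Efficiency = 191 / 210 * 100 = 91.0%

91.0%


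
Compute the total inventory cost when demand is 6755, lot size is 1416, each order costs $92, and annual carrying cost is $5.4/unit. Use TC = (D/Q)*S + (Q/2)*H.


TC = 6755/1416 * 92 + 1416/2 * 5.4

$4262.08


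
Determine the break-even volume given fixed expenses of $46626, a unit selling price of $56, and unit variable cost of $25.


Formula: BEQ = Fixed Costs / (Price - Variable Cost)
Contribution margin = $56 - $25 = $31/unit
BEQ = ceil($46626 / $31/unit) = ceil(1504.06) = 1505 units

1505 units


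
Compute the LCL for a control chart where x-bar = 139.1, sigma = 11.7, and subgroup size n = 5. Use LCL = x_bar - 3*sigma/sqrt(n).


LCL = 139.1 - 3 * 11.7 / sqrt(5)

123.4


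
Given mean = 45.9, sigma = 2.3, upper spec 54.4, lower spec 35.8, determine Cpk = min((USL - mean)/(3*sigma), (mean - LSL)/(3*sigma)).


Cpu = (54.4 - 45.9) / (3 * 2.3) = 1.23
Cpl = (45.9 - 35.8) / (3 * 2.3) = 1.46
Cpk = min(1.23, 1.46) = 1.23

1.23


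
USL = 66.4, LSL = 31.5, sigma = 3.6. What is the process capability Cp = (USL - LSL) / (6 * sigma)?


Cp = (66.4 - 31.5) / (6 * 3.6)

1.62


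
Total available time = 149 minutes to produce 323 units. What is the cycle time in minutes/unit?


Formula: CT = Available Time / Number of Units
CT = 149 min / 323 units
CT = 0.46 min/unit

0.46 min/unit


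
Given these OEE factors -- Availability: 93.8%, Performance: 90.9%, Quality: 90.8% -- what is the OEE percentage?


Formula: OEE = Availability * Performance * Quality / 10000
A * P = 93.8% * 90.9% / 100 = 85.26%
OEE = 85.26% * 90.8% / 100 = 77.4%

77.4%


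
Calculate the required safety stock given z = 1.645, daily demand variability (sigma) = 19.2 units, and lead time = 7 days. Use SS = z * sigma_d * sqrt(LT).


Formula: SS = z * sigma_d * sqrt(LT)
sqrt(LT) = sqrt(7) = 2.6458
SS = 1.645 * 19.2 * 2.6458
SS = 83.6 units

83.6 units


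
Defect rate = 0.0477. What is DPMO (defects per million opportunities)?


DPMO = defect_rate * 1000000 = 0.0477 * 1000000

47700


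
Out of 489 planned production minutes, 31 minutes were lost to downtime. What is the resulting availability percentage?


Formula: Availability = (Planned Time - Downtime) / Planned Time * 100
Uptime = 489 - 31 = 458 min
Availability = 458 / 489 * 100 = 93.7%

93.7%


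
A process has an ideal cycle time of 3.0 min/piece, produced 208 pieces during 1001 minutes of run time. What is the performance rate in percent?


Formula: Performance = (Ideal CT * Total Count) / Run Time * 100
Ideal output time = 3.0 * 208 = 624.0 min
Performance = 624.0 / 1001 * 100 = 62.3%

62.3%


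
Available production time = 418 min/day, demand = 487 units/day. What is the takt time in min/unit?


Formula: Takt Time = Available Production Time / Customer Demand
Takt = 418 min/day / 487 units/day
Takt = 0.86 min/unit

0.86 min/unit


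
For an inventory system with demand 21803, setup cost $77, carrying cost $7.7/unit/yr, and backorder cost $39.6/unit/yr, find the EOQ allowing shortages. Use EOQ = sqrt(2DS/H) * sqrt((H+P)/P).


Formula: EOQ* = sqrt(2DS/H) * sqrt((H+P)/P)
Base EOQ = sqrt(2*21803*77/7.7) = 660.35 units
Correction = sqrt((7.7+39.6)/39.6) = 1.09291
EOQ* = 660.35 * 1.09291 = 721.7 units

721.7 units


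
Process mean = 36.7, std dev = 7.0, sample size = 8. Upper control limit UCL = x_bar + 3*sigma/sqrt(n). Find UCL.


UCL = 36.7 + 3 * 7.0 / sqrt(8)

44.12


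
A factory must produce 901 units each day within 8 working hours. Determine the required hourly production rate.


Formula: Production Rate = Daily Demand / Available Hours
Rate = 901 units/day / 8 hours/day
Rate = 112.6 units/hour

112.6 units/hour


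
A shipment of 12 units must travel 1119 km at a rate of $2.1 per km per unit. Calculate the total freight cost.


TC = dist * cost * units = 1119 * 2.1 * 12 = $28198.80

$28198.80


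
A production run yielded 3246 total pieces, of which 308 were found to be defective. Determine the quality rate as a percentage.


Formula: Quality Rate = Good Pieces / Total Pieces * 100
Good pieces = 3246 - 308 = 2938
QR = 2938 / 3246 * 100 = 90.5%

90.5%


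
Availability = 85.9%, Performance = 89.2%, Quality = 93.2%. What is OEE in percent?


Formula: OEE = Availability * Performance * Quality / 10000
A * P = 85.9% * 89.2% / 100 = 76.62%
OEE = 76.62% * 93.2% / 100 = 71.4%

71.4%


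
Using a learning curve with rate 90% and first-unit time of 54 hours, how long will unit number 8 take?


Formula: T_n = T_1 * (learning_rate)^(log2(n)) where learning_rate = rate/100
Doublings = log2(8) = 3
T_n = 54 * 0.9^3
T_n = 54 * 0.729 = 39.4 hours

39.4 hours


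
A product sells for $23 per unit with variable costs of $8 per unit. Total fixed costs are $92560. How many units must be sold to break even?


Formula: BEQ = Fixed Costs / (Price - Variable Cost)
Contribution margin = $23 - $8 = $15/unit
BEQ = ceil($92560 / $15/unit) = ceil(6170.67) = 6171 units

6171 units


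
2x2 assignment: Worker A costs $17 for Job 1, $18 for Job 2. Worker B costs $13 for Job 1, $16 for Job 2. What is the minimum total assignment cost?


Option 1: A->1 + B->2 = $17 + $16 = $33
Option 2: A->2 + B->1 = $18 + $13 = $31
Min cost = min($33, $31) = $31

$31


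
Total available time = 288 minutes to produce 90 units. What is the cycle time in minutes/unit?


Formula: CT = Available Time / Number of Units
CT = 288 min / 90 units
CT = 3.2 min/unit

3.2 min/unit


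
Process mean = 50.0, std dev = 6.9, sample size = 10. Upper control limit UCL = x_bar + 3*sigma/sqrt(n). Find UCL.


UCL = 50.0 + 3 * 6.9 / sqrt(10)

56.55


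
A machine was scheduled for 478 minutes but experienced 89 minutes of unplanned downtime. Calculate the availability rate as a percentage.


Formula: Availability = (Planned Time - Downtime) / Planned Time * 100
Uptime = 478 - 89 = 389 min
Availability = 389 / 478 * 100 = 81.4%

81.4%


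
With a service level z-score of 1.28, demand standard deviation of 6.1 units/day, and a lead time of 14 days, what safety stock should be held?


Formula: SS = z * sigma_d * sqrt(LT)
sqrt(LT) = sqrt(14) = 3.7417
SS = 1.28 * 6.1 * 3.7417
SS = 29.2 units

29.2 units


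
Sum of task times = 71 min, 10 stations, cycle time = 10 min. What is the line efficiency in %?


Formula: Efficiency = Sum of Task Times / (N_stations * CT) * 100
Total station capacity = 10 stations * 10 min = 100 min
Efficiency = 71 / 100 * 100 = 71.0%

71.0%


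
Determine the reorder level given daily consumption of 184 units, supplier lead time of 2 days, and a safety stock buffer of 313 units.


Formula: ROP = (Daily Demand * Lead Time) + Safety Stock
Demand during lead time = 184 * 2 = 368 units
ROP = 368 + 313 = 681 units

681 units


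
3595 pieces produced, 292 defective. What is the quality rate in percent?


Formula: Quality Rate = Good Pieces / Total Pieces * 100
Good pieces = 3595 - 292 = 3303
QR = 3303 / 3595 * 100 = 91.9%

91.9%


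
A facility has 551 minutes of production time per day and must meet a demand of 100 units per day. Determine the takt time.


Formula: Takt Time = Available Production Time / Customer Demand
Takt = 551 min/day / 100 units/day
Takt = 5.51 min/unit

5.51 min/unit


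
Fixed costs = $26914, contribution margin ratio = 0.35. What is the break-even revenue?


Formula: BER = Fixed Costs / Contribution Margin Ratio
BER = $26914 / 0.35
BER = $76897.14 (to the nearest cent)

$76897.14


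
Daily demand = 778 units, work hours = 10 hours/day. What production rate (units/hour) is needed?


Formula: Production Rate = Daily Demand / Available Hours
Rate = 778 units/day / 10 hours/day
Rate = 77.8 units/hour

77.8 units/hour


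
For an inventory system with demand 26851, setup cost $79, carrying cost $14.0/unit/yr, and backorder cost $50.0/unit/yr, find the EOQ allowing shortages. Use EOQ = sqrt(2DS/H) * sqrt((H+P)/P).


Formula: EOQ* = sqrt(2DS/H) * sqrt((H+P)/P)
Base EOQ = sqrt(2*26851*79/14.0) = 550.48 units
Correction = sqrt((14.0+50.0)/50.0) = 1.13137
EOQ* = 550.48 * 1.13137 = 622.8 units

622.8 units


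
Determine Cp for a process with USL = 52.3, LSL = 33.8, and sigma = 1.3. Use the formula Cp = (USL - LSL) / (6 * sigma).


Cp = (52.3 - 33.8) / (6 * 1.3)

2.37


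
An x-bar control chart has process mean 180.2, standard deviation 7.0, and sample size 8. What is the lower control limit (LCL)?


LCL = 180.2 - 3 * 7.0 / sqrt(8)

172.78


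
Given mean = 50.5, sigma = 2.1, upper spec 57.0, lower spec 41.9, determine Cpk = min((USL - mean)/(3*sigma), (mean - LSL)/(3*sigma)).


Cpu = (57.0 - 50.5) / (3 * 2.1) = 1.03
Cpl = (50.5 - 41.9) / (3 * 2.1) = 1.37
Cpk = min(1.03, 1.37) = 1.03

1.03


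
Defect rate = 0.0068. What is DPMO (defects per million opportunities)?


DPMO = defect_rate * 1000000 = 0.0068 * 1000000

6800


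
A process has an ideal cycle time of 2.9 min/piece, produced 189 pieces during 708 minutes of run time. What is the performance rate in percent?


Formula: Performance = (Ideal CT * Total Count) / Run Time * 100
Ideal output time = 2.9 * 189 = 548.1 min
Performance = 548.1 / 708 * 100 = 77.4%

77.4%


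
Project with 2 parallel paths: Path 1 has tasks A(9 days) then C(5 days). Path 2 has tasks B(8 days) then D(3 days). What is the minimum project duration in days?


Path 1 = 9 + 5 = 14 days
Path 2 = 8 + 3 = 11 days
Duration = max(14, 11) = 14 days

14 days


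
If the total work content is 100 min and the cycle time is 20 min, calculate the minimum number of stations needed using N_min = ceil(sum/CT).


Formula: N_min = ceil(Sum of Task Times / Cycle Time)
N_min = ceil(100 min / 20 min) = ceil(5.0)
N_min = 5 stations

5


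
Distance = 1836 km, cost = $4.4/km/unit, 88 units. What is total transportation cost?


TC = dist * cost * units = 1836 * 4.4 * 88 = $710899.20

$710899.20


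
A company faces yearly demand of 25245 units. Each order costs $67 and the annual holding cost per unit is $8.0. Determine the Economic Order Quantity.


Formula: EOQ = sqrt(2 * D * S / H)
Numerator: 2 * 25245 * 67 = 3382830
2DS/H = 3382830 / 8.0 = 422853.8
EOQ = sqrt(422853.8) = 650.3 units

650.3 units


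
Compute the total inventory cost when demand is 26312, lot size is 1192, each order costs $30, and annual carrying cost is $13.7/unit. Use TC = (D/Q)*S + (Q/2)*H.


TC = 26312/1192 * 30 + 1192/2 * 13.7

$8827.41


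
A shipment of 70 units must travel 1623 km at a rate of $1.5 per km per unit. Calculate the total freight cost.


TC = dist * cost * units = 1623 * 1.5 * 70 = $170415.00

$170415.00


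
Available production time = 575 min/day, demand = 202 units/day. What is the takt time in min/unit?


Formula: Takt Time = Available Production Time / Customer Demand
Takt = 575 min/day / 202 units/day
Takt = 2.85 min/unit

2.85 min/unit


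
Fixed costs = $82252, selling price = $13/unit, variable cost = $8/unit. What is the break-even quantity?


Formula: BEQ = Fixed Costs / (Price - Variable Cost)
Contribution margin = $13 - $8 = $5/unit
BEQ = ceil($82252 / $5/unit) = ceil(16450.4) = 16451 units

16451 units


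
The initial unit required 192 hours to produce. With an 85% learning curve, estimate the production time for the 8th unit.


Formula: T_n = T_1 * (learning_rate)^(log2(n)) where learning_rate = rate/100
Doublings = log2(8) = 3
T_n = 192 * 0.85^3
T_n = 192 * 0.6141 = 117.9 hours

117.9 hours


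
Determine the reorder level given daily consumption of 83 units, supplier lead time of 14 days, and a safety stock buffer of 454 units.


Formula: ROP = (Daily Demand * Lead Time) + Safety Stock
Demand during lead time = 83 * 14 = 1162 units
ROP = 1162 + 454 = 1616 units

1616 units


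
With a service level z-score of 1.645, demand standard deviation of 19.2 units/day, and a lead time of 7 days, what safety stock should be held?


Formula: SS = z * sigma_d * sqrt(LT)
sqrt(LT) = sqrt(7) = 2.6458
SS = 1.645 * 19.2 * 2.6458
SS = 83.6 units

83.6 units


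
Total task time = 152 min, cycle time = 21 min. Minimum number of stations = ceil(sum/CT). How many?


Formula: N_min = ceil(Sum of Task Times / Cycle Time)
N_min = ceil(152 min / 21 min) = ceil(7.2381)
N_min = 8 stations

8


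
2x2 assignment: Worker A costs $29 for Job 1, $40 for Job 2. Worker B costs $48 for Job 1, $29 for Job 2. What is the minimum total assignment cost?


Option 1: A->1 + B->2 = $29 + $29 = $58
Option 2: A->2 + B->1 = $40 + $48 = $88
Min cost = min($58, $88) = $58

$58


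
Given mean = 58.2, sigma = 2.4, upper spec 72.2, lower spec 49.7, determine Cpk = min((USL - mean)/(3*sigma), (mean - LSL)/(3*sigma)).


Cpu = (72.2 - 58.2) / (3 * 2.4) = 1.94
Cpl = (58.2 - 49.7) / (3 * 2.4) = 1.18
Cpk = min(1.94, 1.18) = 1.18

1.18


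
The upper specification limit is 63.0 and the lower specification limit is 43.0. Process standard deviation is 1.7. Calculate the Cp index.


Cp = (63.0 - 43.0) / (6 * 1.7)

1.96


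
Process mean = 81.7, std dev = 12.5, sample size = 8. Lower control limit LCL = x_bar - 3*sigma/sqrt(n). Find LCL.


LCL = 81.7 - 3 * 12.5 / sqrt(8)

68.44


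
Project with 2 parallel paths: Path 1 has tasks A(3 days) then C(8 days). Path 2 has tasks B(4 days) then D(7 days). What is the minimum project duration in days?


Path 1 = 3 + 8 = 11 days
Path 2 = 4 + 7 = 11 days
Duration = max(11, 11) = 11 days

11 days


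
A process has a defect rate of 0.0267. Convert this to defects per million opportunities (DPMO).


DPMO = defect_rate * 1000000 = 0.0267 * 1000000

26700


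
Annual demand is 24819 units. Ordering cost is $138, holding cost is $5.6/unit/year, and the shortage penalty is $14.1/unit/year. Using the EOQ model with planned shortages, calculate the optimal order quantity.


Formula: EOQ* = sqrt(2DS/H) * sqrt((H+P)/P)
Base EOQ = sqrt(2*24819*138/5.6) = 1105.99 units
Correction = sqrt((5.6+14.1)/14.1) = 1.18202
EOQ* = 1105.99 * 1.18202 = 1307.3 units

1307.3 units


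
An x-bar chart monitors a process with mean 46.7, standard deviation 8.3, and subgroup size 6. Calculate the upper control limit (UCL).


UCL = 46.7 + 3 * 8.3 / sqrt(6)

56.87


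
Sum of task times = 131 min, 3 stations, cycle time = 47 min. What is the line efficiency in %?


Formula: Efficiency = Sum of Task Times / (N_stations * CT) * 100
Total station capacity = 3 stations * 47 min = 141 min
Efficiency = 131 / 141 * 100 = 92.9%

92.9%


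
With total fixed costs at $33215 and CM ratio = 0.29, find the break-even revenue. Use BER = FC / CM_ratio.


Formula: BER = Fixed Costs / Contribution Margin Ratio
BER = $33215 / 0.29
BER = $114534.48 (to the nearest cent)

$114534.48


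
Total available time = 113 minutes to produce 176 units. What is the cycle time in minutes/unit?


Formula: CT = Available Time / Number of Units
CT = 113 min / 176 units
CT = 0.64 min/unit

0.64 min/unit


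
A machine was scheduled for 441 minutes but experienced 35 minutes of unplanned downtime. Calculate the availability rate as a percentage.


Formula: Availability = (Planned Time - Downtime) / Planned Time * 100
Uptime = 441 - 35 = 406 min
Availability = 406 / 441 * 100 = 92.1%

92.1%


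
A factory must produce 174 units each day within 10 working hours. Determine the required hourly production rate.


Formula: Production Rate = Daily Demand / Available Hours
Rate = 174 units/day / 10 hours/day
Rate = 17.4 units/hour

17.4 units/hour


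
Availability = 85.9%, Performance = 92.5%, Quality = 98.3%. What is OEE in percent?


Formula: OEE = Availability * Performance * Quality / 10000
A * P = 85.9% * 92.5% / 100 = 79.46%
OEE = 79.46% * 98.3% / 100 = 78.1%

78.1%


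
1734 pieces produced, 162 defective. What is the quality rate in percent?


Formula: Quality Rate = Good Pieces / Total Pieces * 100
Good pieces = 1734 - 162 = 1572
QR = 1572 / 1734 * 100 = 90.7%

90.7%


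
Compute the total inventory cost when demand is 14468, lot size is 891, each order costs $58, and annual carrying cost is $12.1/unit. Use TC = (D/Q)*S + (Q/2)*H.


TC = 14468/891 * 58 + 891/2 * 12.1

$6332.35


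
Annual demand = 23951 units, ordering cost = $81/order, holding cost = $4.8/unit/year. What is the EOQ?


Formula: EOQ = sqrt(2 * D * S / H)
Numerator: 2 * 23951 * 81 = 3880062
2DS/H = 3880062 / 4.8 = 808346.3
EOQ = sqrt(808346.3) = 899.1 units

899.1 units


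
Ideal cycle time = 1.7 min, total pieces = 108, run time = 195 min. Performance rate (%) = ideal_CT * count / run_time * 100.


Formula: Performance = (Ideal CT * Total Count) / Run Time * 100
Ideal output time = 1.7 * 108 = 183.6 min
Performance = 183.6 / 195 * 100 = 94.2%

94.2%


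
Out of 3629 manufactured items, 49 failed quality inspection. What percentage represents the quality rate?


Formula: Quality Rate = Good Pieces / Total Pieces * 100
Good pieces = 3629 - 49 = 3580
QR = 3580 / 3629 * 100 = 98.6%

98.6%


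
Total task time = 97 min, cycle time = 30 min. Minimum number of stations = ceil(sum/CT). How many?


Formula: N_min = ceil(Sum of Task Times / Cycle Time)
N_min = ceil(97 min / 30 min) = ceil(3.2333)
N_min = 4 stations

4


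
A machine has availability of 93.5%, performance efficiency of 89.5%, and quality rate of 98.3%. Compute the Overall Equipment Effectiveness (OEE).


Formula: OEE = Availability * Performance * Quality / 10000
A * P = 93.5% * 89.5% / 100 = 83.68%
OEE = 83.68% * 98.3% / 100 = 82.3%

82.3%


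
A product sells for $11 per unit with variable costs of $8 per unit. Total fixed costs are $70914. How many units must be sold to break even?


Formula: BEQ = Fixed Costs / (Price - Variable Cost)
Contribution margin = $11 - $8 = $3/unit
BEQ = ceil($70914 / $3/unit) = ceil(23638.0) = 23638 units

23638 units


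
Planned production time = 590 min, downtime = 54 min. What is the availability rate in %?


Formula: Availability = (Planned Time - Downtime) / Planned Time * 100
Uptime = 590 - 54 = 536 min
Availability = 536 / 590 * 100 = 90.8%

90.8%


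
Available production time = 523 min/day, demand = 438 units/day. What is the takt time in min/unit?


Formula: Takt Time = Available Production Time / Customer Demand
Takt = 523 min/day / 438 units/day
Takt = 1.19 min/unit

1.19 min/unit


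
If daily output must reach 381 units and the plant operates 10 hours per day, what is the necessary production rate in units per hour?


Formula: Production Rate = Daily Demand / Available Hours
Rate = 381 units/day / 10 hours/day
Rate = 38.1 units/hour

38.1 units/hour


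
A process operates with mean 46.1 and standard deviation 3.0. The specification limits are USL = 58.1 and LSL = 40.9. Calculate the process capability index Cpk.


Cpu = (58.1 - 46.1) / (3 * 3.0) = 1.33
Cpl = (46.1 - 40.9) / (3 * 3.0) = 0.58
Cpk = min(1.33, 0.58) = 0.58

0.58


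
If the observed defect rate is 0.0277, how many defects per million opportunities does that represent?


DPMO = defect_rate * 1000000 = 0.0277 * 1000000

27700


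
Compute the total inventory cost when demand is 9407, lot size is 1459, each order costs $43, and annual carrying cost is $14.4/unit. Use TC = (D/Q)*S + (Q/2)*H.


TC = 9407/1459 * 43 + 1459/2 * 14.4

$10782.05


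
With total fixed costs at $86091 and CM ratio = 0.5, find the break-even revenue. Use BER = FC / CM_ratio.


Formula: BER = Fixed Costs / Contribution Margin Ratio
BER = $86091 / 0.5
BER = $172182.00 (to the nearest cent)

$172182.00


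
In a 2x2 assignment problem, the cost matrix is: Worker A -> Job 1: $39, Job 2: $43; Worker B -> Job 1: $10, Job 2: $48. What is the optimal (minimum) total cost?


Option 1: A->1 + B->2 = $39 + $48 = $87
Option 2: A->2 + B->1 = $43 + $10 = $53
Min cost = min($87, $53) = $53

$53


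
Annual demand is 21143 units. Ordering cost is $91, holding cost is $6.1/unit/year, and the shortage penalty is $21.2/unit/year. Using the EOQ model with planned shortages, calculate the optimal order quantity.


Formula: EOQ* = sqrt(2DS/H) * sqrt((H+P)/P)
Base EOQ = sqrt(2*21143*91/6.1) = 794.24 units
Correction = sqrt((6.1+21.2)/21.2) = 1.13478
EOQ* = 794.24 * 1.13478 = 901.3 units

901.3 units


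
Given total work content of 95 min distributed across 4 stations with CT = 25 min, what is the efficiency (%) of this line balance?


Formula: Efficiency = Sum of Task Times / (N_stations * CT) * 100
Total station capacity = 4 stations * 25 min = 100 min
Efficiency = 95 / 100 * 100 = 95.0%

95.0%


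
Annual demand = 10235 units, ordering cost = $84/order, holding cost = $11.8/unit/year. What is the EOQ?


Formula: EOQ = sqrt(2 * D * S / H)
Numerator: 2 * 10235 * 84 = 1719480
2DS/H = 1719480 / 11.8 = 145718.6
EOQ = sqrt(145718.6) = 381.7 units

381.7 units


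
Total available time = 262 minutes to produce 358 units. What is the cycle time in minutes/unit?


Formula: CT = Available Time / Number of Units
CT = 262 min / 358 units
CT = 0.73 min/unit

0.73 min/unit


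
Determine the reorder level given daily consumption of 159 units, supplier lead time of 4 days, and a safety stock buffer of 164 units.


Formula: ROP = (Daily Demand * Lead Time) + Safety Stock
Demand during lead time = 159 * 4 = 636 units
ROP = 636 + 164 = 800 units

800 units


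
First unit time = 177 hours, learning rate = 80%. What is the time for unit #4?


Formula: T_n = T_1 * (learning_rate)^(log2(n)) where learning_rate = rate/100
Doublings = log2(4) = 2
T_n = 177 * 0.8^2
T_n = 177 * 0.64 = 113.3 hours

113.3 hours


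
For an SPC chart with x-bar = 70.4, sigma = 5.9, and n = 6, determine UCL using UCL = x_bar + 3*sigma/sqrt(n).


UCL = 70.4 + 3 * 5.9 / sqrt(6)

77.63


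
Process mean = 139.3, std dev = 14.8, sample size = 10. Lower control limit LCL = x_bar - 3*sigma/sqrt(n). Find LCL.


LCL = 139.3 - 3 * 14.8 / sqrt(10)

125.26


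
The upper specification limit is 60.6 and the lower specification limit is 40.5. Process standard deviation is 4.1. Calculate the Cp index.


Cp = (60.6 - 40.5) / (6 * 4.1)

0.82


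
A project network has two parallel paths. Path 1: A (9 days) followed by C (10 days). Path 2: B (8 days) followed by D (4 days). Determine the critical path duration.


Path 1 = 9 + 10 = 19 days
Path 2 = 8 + 4 = 12 days
Duration = max(19, 12) = 19 days

19 days


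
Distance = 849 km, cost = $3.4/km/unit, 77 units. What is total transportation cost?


TC = dist * cost * units = 849 * 3.4 * 77 = $222268.20

$222268.20


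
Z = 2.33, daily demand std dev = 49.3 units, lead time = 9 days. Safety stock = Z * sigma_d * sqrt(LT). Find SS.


Formula: SS = z * sigma_d * sqrt(LT)
sqrt(LT) = sqrt(9) = 3.0
SS = 2.33 * 49.3 * 3.0
SS = 344.6 units

344.6 units


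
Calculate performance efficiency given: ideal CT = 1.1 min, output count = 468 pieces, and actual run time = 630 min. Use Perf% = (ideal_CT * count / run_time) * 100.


Formula: Performance = (Ideal CT * Total Count) / Run Time * 100
Ideal output time = 1.1 * 468 = 514.8 min
Performance = 514.8 / 630 * 100 = 81.7%

81.7%


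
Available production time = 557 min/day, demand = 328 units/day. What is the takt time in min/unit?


Formula: Takt Time = Available Production Time / Customer Demand
Takt = 557 min/day / 328 units/day
Takt = 1.7 min/unit

1.7 min/unit


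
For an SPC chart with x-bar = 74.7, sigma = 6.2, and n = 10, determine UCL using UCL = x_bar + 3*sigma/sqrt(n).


UCL = 74.7 + 3 * 6.2 / sqrt(10)

80.58


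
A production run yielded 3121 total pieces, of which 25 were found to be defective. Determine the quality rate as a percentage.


Formula: Quality Rate = Good Pieces / Total Pieces * 100
Good pieces = 3121 - 25 = 3096
QR = 3096 / 3121 * 100 = 99.2%

99.2%


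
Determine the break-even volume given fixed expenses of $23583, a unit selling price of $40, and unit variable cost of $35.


Formula: BEQ = Fixed Costs / (Price - Variable Cost)
Contribution margin = $40 - $35 = $5/unit
BEQ = ceil($23583 / $5/unit) = ceil(4716.6) = 4717 units

4717 units


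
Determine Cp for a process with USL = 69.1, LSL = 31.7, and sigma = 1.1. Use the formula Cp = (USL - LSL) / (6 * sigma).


Cp = (69.1 - 31.7) / (6 * 1.1)

5.67


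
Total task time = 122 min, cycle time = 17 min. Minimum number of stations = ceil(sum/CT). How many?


Formula: N_min = ceil(Sum of Task Times / Cycle Time)
N_min = ceil(122 min / 17 min) = ceil(7.1765)
N_min = 8 stations

8


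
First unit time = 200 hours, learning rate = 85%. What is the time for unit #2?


Formula: T_n = T_1 * (learning_rate)^(log2(n)) where learning_rate = rate/100
Doublings = log2(2) = 1
T_n = 200 * 0.85^1
T_n = 200 * 0.85 = 170.0 hours

170.0 hours


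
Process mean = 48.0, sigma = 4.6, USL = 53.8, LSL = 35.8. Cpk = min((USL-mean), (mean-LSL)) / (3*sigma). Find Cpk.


Cpu = (53.8 - 48.0) / (3 * 4.6) = 0.42
Cpl = (48.0 - 35.8) / (3 * 4.6) = 0.88
Cpk = min(0.42, 0.88) = 0.42

0.42


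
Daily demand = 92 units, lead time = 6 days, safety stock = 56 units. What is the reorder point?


Formula: ROP = (Daily Demand * Lead Time) + Safety Stock
Demand during lead time = 92 * 6 = 552 units
ROP = 552 + 56 = 608 units

608 units


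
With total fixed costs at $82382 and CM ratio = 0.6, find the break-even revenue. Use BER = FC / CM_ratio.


Formula: BER = Fixed Costs / Contribution Margin Ratio
BER = $82382 / 0.6
BER = $137303.33 (to the nearest cent)

$137303.33


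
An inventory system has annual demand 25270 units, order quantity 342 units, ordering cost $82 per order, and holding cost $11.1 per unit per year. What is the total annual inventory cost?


TC = 25270/342 * 82 + 342/2 * 11.1

$7956.99


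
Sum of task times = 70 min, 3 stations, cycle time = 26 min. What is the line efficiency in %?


Formula: Efficiency = Sum of Task Times / (N_stations * CT) * 100
Total station capacity = 3 stations * 26 min = 78 min
Efficiency = 70 / 78 * 100 = 89.7%

89.7%


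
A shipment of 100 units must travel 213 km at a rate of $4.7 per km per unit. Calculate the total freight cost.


TC = dist * cost * units = 213 * 4.7 * 100 = $100110.00

$100110.00


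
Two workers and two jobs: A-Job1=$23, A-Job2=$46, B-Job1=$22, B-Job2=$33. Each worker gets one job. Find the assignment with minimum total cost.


Option 1: A->1 + B->2 = $23 + $33 = $56
Option 2: A->2 + B->1 = $46 + $22 = $68
Min cost = min($56, $68) = $56

$56


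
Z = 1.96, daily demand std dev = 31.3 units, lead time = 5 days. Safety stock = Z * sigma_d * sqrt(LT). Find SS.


Formula: SS = z * sigma_d * sqrt(LT)
sqrt(LT) = sqrt(5) = 2.2361
SS = 1.96 * 31.3 * 2.2361
SS = 137.2 units

137.2 units


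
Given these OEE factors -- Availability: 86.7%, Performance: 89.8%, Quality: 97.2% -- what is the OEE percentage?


Formula: OEE = Availability * Performance * Quality / 10000
A * P = 86.7% * 89.8% / 100 = 77.86%
OEE = 77.86% * 97.2% / 100 = 75.7%

75.7%


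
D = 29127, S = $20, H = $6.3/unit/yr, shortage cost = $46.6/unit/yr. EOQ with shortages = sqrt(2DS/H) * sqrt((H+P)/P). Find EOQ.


Formula: EOQ* = sqrt(2DS/H) * sqrt((H+P)/P)
Base EOQ = sqrt(2*29127*20/6.3) = 430.04 units
Correction = sqrt((6.3+46.6)/46.6) = 1.06545
EOQ* = 430.04 * 1.06545 = 458.2 units

458.2 units


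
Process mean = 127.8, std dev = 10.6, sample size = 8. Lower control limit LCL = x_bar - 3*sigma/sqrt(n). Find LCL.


LCL = 127.8 - 3 * 10.6 / sqrt(8)

116.56


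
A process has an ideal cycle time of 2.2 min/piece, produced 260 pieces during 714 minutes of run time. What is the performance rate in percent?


Formula: Performance = (Ideal CT * Total Count) / Run Time * 100
Ideal output time = 2.2 * 260 = 572.0 min
Performance = 572.0 / 714 * 100 = 80.1%

80.1%


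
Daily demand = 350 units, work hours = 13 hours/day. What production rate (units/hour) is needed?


Formula: Production Rate = Daily Demand / Available Hours
Rate = 350 units/day / 13 hours/day
Rate = 26.9 units/hour

26.9 units/hour


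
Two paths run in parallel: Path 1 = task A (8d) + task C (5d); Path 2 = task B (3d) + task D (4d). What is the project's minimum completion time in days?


Path 1 = 8 + 5 = 13 days
Path 2 = 3 + 4 = 7 days
Duration = max(13, 7) = 13 days

13 days
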